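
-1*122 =-122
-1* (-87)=87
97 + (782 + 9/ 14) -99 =10929/ 14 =780.64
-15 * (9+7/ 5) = -156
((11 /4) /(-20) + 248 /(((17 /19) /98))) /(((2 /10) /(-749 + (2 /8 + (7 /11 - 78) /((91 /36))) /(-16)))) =-101468350.18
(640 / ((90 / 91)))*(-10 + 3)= -40768 / 9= -4529.78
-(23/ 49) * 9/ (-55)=207/ 2695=0.08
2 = 2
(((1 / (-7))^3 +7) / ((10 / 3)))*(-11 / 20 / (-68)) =99 / 5831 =0.02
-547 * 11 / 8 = -6017 / 8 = -752.12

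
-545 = -545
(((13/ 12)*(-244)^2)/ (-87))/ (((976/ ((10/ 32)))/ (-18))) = 3965/ 928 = 4.27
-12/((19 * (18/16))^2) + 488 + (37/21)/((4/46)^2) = 196768517/272916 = 720.99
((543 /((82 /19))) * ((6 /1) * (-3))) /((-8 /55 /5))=25534575 /328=77849.31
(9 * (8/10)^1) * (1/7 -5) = -1224/35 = -34.97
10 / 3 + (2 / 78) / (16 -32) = 693 / 208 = 3.33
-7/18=-0.39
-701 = -701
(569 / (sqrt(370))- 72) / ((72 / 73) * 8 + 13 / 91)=-5.28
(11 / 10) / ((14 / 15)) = 33 / 28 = 1.18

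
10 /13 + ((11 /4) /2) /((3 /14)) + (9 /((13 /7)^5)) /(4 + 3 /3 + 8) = 418034609 /57921708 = 7.22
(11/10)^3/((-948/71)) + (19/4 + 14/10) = 5735699/948000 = 6.05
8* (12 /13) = 96 /13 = 7.38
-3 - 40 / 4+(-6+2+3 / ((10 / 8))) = -73 / 5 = -14.60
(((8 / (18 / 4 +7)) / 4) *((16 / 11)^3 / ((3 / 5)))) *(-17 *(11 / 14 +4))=-46653440 / 642873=-72.57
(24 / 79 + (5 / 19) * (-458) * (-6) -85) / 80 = 958331 / 120080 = 7.98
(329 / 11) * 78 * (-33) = -76986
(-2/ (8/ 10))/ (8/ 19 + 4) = -95/ 168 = -0.57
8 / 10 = 4 / 5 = 0.80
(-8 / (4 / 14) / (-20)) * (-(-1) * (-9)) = -63 / 5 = -12.60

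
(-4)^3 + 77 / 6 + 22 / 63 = -6403 / 126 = -50.82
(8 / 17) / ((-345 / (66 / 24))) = -22 / 5865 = -0.00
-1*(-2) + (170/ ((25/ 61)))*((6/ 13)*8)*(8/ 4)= 199234/ 65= 3065.14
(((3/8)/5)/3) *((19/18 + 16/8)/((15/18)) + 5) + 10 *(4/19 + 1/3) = 2149/380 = 5.66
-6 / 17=-0.35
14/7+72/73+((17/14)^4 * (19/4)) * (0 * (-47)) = 218/73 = 2.99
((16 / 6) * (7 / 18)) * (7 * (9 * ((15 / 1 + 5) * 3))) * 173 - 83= 678077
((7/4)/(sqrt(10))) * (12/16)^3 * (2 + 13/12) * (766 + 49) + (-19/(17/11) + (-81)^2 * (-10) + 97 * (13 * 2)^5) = 379953 * sqrt(10)/2048 + 19591273445/17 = 1152428436.38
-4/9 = -0.44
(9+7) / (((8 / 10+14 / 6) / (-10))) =-2400 / 47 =-51.06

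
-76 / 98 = -38 / 49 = -0.78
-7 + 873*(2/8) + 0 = 211.25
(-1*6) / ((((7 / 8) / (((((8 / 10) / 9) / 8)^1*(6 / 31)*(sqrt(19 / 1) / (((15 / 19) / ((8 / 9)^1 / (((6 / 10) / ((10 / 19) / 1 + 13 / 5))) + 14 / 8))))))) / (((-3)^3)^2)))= -94284*sqrt(19) / 1085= -378.78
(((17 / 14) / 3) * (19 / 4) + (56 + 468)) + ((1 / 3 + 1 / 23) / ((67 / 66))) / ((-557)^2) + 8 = 42884527699687 / 80319743112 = 533.92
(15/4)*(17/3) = 85/4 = 21.25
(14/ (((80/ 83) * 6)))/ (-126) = -0.02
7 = 7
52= 52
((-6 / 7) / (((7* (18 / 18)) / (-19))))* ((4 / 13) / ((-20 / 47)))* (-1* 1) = 5358 / 3185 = 1.68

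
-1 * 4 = -4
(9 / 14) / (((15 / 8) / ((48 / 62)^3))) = 0.16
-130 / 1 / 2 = -65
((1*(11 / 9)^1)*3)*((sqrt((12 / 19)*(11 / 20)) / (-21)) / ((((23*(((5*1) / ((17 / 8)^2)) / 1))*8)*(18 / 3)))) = -3179*sqrt(3135) / 2114380800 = -0.00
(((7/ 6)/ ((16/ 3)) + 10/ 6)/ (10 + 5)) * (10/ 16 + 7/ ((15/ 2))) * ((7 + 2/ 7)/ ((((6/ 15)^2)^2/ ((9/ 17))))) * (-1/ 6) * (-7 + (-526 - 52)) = 2877.44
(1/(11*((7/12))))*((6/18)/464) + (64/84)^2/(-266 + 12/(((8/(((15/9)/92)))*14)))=-16291787/7868963124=-0.00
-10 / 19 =-0.53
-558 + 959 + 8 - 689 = -280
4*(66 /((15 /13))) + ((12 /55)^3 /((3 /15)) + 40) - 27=241.85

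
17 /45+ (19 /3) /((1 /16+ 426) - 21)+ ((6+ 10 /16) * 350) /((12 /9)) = 1739.46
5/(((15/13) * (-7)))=-13/21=-0.62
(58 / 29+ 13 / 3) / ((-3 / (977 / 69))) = -18563 / 621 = -29.89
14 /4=7 /2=3.50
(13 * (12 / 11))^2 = 24336 / 121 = 201.12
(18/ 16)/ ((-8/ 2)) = -9/ 32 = -0.28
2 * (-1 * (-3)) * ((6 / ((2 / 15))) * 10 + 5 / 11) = 2702.73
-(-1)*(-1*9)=-9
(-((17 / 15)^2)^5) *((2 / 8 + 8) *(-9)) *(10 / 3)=22175932904939 / 25628906250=865.27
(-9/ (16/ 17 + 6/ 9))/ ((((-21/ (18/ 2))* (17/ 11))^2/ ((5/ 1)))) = -147015/ 68306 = -2.15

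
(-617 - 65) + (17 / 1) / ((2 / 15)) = -1109 / 2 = -554.50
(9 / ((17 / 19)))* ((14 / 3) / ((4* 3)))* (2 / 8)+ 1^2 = 269 / 136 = 1.98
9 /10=0.90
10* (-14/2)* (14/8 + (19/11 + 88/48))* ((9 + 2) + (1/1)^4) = -49070/11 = -4460.91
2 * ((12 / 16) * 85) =255 / 2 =127.50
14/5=2.80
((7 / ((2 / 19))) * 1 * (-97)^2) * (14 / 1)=8759779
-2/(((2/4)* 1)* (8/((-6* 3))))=9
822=822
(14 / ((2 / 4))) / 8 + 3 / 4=17 / 4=4.25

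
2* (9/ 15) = 6/ 5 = 1.20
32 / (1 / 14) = 448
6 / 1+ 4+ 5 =15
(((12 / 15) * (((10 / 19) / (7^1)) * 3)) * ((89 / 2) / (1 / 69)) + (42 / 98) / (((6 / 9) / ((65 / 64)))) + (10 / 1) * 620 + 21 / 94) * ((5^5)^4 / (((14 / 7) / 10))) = 2577221788883209228515625 / 800128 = 3221011874204138873.42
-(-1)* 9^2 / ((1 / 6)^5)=629856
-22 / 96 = -11 / 48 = -0.23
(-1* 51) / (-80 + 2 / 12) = 306 / 479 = 0.64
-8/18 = -4/9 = -0.44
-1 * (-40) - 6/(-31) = 1246/31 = 40.19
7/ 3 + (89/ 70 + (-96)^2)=1936117/ 210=9219.60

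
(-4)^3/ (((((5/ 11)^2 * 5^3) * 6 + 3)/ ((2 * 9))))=-46464/ 6371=-7.29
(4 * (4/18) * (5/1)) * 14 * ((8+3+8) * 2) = 21280/9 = 2364.44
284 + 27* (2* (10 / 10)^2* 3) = 446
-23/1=-23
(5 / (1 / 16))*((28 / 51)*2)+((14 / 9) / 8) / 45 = 2419319 / 27540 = 87.85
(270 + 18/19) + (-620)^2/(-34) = -11034.93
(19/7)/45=19/315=0.06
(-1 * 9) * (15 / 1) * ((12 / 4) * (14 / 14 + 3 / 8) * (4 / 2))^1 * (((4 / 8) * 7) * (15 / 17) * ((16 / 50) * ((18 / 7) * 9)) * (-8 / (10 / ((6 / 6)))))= 1732104 / 85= 20377.69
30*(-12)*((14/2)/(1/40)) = -100800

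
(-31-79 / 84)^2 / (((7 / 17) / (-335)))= -40995394855 / 49392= -830000.71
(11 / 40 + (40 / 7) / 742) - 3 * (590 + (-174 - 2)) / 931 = -2075067 / 1973720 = -1.05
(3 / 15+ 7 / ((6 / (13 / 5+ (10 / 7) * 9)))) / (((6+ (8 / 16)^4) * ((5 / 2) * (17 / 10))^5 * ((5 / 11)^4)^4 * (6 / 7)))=720656448092642527105024 / 945690277862548828125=762.04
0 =0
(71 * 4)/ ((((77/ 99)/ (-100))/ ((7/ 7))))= -255600/ 7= -36514.29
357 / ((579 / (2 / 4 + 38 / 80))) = 4641 / 7720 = 0.60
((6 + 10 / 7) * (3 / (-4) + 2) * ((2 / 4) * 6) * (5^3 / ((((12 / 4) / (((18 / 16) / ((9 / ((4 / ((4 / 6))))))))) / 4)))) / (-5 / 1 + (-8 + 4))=-386.90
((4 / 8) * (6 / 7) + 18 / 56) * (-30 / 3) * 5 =-37.50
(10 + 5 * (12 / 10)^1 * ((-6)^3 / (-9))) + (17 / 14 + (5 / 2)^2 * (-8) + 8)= 1585 / 14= 113.21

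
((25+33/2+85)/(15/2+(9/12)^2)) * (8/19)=16192/2451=6.61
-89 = -89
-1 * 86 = -86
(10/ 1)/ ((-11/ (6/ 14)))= -30/ 77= -0.39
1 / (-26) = -1 / 26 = -0.04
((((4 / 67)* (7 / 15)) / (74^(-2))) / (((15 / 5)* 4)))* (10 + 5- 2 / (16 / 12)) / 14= 4107 / 335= 12.26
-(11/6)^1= -1.83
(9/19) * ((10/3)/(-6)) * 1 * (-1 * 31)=155/19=8.16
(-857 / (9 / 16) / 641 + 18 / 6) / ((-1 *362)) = -3595 / 2088378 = -0.00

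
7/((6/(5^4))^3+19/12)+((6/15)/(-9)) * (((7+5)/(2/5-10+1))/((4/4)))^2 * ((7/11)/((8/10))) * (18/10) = 57916991254380/13477999997759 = 4.30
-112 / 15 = -7.47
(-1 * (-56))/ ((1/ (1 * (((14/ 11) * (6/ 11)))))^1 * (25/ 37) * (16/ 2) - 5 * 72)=-21756/ 136835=-0.16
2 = 2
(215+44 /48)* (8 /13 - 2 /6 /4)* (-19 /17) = -4086007 /31824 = -128.39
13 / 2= 6.50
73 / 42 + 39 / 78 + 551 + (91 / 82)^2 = 78293333 / 141204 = 554.47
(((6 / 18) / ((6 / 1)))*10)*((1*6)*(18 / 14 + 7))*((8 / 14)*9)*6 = 41760 / 49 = 852.24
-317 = -317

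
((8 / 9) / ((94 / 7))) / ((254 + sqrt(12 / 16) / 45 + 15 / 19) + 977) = 0.00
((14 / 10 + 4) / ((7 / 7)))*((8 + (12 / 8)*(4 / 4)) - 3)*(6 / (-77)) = -1053 / 385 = -2.74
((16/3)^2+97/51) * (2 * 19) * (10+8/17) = 12074.30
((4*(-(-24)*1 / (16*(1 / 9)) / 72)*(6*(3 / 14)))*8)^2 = 2916 / 49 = 59.51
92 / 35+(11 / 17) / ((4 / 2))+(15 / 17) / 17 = 60771 / 20230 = 3.00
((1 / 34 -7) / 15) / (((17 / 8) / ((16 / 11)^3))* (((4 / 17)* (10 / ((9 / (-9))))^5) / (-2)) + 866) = -20224 / 391235195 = -0.00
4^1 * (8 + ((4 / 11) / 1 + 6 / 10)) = 1972 / 55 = 35.85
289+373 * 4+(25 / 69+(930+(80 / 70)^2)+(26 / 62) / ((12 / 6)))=2712.88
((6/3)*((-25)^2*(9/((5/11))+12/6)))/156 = 13625/78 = 174.68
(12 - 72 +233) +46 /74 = 6424 /37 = 173.62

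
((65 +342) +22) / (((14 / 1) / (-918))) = -196911 / 7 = -28130.14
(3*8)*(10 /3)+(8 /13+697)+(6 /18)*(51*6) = 11435 /13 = 879.62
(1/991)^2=1/982081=0.00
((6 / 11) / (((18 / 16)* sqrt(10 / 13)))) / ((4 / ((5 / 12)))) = sqrt(130) / 198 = 0.06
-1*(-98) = 98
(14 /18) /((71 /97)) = 679 /639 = 1.06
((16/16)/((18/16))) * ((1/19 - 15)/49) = -0.27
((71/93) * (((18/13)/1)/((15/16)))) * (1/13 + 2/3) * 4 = 263552/78585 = 3.35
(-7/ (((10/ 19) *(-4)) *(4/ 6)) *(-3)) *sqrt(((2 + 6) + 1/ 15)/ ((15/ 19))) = -4389 *sqrt(19)/ 400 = -47.83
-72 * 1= -72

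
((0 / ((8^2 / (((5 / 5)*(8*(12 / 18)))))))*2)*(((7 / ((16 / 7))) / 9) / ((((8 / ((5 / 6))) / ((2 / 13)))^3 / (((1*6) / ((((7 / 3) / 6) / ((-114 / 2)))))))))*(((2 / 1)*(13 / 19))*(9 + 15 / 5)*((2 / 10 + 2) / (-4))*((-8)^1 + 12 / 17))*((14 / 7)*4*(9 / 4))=0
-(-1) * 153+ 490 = 643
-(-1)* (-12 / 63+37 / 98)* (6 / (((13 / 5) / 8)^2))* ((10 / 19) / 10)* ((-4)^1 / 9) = -352000 / 1416051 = -0.25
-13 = -13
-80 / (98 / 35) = -200 / 7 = -28.57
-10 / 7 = -1.43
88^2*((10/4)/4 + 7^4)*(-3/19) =-55794552/19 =-2936555.37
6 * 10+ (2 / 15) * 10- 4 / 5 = 908 / 15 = 60.53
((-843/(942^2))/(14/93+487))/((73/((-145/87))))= 8711/195649859964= 0.00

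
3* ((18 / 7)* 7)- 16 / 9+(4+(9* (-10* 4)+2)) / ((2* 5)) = 757 / 45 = 16.82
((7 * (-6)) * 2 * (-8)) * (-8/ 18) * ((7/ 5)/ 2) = -3136/ 15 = -209.07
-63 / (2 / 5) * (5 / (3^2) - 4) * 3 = 3255 / 2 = 1627.50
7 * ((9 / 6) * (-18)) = -189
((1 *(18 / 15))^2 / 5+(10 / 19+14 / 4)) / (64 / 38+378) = 20493 / 1803500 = 0.01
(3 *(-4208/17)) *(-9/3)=37872/17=2227.76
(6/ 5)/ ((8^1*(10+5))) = 1/ 100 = 0.01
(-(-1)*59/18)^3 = 205379/5832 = 35.22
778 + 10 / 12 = 4673 / 6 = 778.83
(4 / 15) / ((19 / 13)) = 52 / 285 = 0.18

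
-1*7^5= -16807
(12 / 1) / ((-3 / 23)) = -92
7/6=1.17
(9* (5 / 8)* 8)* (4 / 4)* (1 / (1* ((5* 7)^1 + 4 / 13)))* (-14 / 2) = -8.92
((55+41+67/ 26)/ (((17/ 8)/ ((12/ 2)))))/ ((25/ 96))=5905152/ 5525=1068.81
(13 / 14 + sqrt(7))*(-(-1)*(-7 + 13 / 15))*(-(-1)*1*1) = -92*sqrt(7) / 15-598 / 105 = -21.92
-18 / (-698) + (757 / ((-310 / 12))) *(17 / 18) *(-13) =58390838 / 162285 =359.80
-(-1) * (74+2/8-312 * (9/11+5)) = -76605/44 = -1741.02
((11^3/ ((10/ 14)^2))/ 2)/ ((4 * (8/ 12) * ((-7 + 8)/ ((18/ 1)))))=8804.56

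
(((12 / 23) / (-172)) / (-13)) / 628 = 0.00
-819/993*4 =-1092/331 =-3.30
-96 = -96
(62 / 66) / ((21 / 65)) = 2015 / 693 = 2.91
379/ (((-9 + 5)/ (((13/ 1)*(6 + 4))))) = -24635/ 2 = -12317.50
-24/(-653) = 24/653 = 0.04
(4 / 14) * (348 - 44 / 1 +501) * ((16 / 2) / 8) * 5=1150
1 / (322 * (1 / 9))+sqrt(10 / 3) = 1.85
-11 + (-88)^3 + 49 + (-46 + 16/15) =-10222184/15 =-681478.93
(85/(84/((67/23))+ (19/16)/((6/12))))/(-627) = -45560/10489083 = -0.00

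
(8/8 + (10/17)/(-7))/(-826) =-109/98294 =-0.00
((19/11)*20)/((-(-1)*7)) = 380/77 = 4.94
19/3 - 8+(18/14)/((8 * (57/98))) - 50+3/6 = -11603/228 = -50.89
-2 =-2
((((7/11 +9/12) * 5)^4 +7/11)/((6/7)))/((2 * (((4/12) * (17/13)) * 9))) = 87522139523/254870528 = 343.40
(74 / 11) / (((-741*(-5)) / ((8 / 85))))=592 / 3464175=0.00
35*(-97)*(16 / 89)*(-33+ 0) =1792560 / 89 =20141.12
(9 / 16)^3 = 729 / 4096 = 0.18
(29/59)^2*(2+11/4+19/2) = 47937/13924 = 3.44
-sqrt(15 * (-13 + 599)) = -93.75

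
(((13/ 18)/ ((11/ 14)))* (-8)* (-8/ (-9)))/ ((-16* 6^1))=182/ 2673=0.07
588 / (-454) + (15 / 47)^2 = -598371 / 501443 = -1.19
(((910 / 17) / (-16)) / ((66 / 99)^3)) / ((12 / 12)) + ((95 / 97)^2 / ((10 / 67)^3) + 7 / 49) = 99369371921 / 358294720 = 277.34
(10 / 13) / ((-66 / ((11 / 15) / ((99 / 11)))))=-1 / 1053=-0.00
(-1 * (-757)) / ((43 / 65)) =1144.30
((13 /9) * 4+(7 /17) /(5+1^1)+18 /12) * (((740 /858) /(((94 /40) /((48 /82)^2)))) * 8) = 7.39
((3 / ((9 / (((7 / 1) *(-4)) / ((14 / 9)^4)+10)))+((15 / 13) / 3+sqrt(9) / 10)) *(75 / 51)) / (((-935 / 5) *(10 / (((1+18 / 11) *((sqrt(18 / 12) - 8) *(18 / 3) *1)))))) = 37612826 / 155926771 - 18806413 *sqrt(6) / 1247414168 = 0.20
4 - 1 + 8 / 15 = 53 / 15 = 3.53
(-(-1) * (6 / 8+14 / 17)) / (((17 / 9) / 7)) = 5.83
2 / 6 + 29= 88 / 3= 29.33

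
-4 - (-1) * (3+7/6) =1/6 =0.17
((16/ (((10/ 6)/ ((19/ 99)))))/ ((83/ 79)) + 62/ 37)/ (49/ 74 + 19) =3475364/ 19926225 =0.17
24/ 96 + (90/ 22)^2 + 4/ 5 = 43041/ 2420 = 17.79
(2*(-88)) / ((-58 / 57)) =5016 / 29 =172.97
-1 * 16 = -16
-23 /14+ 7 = 75 /14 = 5.36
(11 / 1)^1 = 11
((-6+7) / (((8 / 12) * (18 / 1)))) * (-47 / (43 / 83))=-3901 / 516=-7.56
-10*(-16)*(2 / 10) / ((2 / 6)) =96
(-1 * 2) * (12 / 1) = -24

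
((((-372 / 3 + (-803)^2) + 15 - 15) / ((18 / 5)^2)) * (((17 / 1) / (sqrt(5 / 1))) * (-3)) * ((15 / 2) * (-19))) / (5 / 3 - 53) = -1735277125 * sqrt(5) / 1232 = -3149511.05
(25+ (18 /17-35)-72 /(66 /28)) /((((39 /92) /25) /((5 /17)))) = -6532000 /9537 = -684.91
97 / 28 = 3.46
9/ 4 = 2.25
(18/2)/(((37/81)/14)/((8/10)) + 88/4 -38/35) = 204120/475261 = 0.43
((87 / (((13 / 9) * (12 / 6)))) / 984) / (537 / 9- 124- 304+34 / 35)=-27405 / 328950544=-0.00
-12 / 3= -4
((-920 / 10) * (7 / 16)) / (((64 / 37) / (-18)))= 53613 / 128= 418.85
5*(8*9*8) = 2880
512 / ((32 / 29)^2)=841 / 2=420.50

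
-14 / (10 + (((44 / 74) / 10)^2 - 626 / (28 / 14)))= 239575 / 5185027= 0.05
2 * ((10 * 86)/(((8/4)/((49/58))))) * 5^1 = 105350/29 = 3632.76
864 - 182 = 682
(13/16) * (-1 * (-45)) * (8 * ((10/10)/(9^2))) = 65/18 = 3.61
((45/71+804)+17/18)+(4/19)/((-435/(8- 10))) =2836355803/3520890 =805.58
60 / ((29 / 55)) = 3300 / 29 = 113.79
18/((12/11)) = 16.50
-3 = -3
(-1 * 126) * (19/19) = -126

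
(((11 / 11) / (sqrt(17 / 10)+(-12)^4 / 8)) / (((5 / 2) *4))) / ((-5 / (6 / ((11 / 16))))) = -248832 / 3695154265+48 *sqrt(170) / 18475771325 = -0.00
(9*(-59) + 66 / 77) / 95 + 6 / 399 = -3701 / 665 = -5.57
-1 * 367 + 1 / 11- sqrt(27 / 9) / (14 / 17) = -4036 / 11- 17 * sqrt(3) / 14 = -369.01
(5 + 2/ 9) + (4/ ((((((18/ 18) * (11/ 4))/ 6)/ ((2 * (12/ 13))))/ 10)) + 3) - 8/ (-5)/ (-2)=1084562/ 6435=168.54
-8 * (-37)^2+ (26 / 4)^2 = -10909.75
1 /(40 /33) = 33 /40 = 0.82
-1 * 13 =-13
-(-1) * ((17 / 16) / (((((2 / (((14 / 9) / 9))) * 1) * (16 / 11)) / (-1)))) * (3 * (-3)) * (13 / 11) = 1547 / 2304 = 0.67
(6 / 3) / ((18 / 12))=4 / 3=1.33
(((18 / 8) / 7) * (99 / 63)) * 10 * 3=1485 / 98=15.15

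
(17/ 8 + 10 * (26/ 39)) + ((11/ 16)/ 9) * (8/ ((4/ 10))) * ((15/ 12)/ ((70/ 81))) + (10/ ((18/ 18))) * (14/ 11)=175403/ 7392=23.73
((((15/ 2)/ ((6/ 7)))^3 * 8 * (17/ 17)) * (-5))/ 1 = -214375/ 8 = -26796.88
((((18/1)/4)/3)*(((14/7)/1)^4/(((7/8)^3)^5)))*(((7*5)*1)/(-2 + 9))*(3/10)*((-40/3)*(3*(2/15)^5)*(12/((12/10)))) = -4.50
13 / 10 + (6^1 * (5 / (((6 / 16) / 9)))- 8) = 7133 / 10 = 713.30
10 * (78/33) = 260/11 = 23.64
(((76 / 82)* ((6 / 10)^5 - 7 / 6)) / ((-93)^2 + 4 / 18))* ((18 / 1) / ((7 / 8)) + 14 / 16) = -4327203 / 1729175000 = -0.00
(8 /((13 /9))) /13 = 72 /169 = 0.43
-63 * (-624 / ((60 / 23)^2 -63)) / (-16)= 43.72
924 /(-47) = -19.66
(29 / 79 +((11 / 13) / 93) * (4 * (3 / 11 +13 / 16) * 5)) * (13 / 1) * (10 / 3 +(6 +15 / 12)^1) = 27392503 / 352656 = 77.67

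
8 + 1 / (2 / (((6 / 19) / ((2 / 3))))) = 313 / 38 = 8.24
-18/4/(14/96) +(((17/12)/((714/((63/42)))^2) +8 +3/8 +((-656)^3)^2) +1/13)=165696226724752930713205/2079168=79693524873773033.59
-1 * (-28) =28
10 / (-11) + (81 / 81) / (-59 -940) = -10001 / 10989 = -0.91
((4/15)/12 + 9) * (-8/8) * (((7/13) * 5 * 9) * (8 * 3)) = -68208/13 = -5246.77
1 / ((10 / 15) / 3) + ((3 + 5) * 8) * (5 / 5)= 137 / 2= 68.50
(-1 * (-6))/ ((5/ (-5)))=-6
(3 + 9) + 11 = 23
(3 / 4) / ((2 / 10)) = 15 / 4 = 3.75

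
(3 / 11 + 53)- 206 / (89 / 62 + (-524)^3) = 5227369189906 / 98124674989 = 53.27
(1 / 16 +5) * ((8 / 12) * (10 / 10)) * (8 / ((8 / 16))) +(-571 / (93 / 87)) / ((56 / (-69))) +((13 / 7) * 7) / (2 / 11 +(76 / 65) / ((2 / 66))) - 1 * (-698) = 33935495997 / 24059224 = 1410.50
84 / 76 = 21 / 19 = 1.11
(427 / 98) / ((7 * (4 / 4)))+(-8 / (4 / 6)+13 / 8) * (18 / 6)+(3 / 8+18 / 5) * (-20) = -43121 / 392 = -110.00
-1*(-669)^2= -447561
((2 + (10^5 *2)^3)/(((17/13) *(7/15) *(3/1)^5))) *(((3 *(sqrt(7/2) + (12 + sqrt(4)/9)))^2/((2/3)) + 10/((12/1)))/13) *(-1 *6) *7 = -467472500011799738.41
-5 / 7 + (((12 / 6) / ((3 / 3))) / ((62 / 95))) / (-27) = -4850 / 5859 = -0.83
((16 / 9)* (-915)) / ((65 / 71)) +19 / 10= -692219 / 390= -1774.92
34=34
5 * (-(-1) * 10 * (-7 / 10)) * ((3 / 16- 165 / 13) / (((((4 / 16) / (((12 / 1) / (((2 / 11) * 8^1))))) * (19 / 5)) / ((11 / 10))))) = 33045705 / 7904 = 4180.88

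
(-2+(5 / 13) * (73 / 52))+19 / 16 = -737 / 2704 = -0.27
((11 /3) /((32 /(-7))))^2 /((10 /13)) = 77077 /92160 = 0.84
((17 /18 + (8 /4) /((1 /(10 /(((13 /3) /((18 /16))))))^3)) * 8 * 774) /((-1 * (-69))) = 977861237 /303186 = 3225.28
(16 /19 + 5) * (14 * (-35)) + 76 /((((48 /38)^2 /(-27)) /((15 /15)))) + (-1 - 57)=-1278835 /304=-4206.69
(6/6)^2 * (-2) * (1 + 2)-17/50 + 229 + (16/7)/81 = 6313211/28350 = 222.69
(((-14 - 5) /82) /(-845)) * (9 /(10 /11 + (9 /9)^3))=627 /485030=0.00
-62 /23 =-2.70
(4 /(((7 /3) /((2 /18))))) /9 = 4 /189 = 0.02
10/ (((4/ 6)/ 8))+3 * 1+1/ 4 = 493/ 4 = 123.25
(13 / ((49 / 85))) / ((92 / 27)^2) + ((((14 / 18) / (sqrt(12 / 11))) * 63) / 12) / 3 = 49 * sqrt(33) / 216 + 805545 / 414736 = 3.25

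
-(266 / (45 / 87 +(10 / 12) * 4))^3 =-329661.51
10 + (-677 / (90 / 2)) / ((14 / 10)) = -47 / 63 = -0.75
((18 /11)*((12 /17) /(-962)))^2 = 11664 /8090462809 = 0.00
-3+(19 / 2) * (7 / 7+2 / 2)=16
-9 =-9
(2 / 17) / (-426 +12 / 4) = -2 / 7191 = -0.00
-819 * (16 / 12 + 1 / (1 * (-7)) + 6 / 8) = -6357 / 4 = -1589.25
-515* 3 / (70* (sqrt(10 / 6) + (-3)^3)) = 309* sqrt(15) / 30548 + 25029 / 30548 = 0.86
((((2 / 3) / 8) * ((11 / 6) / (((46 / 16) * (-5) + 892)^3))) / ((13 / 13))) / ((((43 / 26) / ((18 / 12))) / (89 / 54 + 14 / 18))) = 599456 / 1205453309319063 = 0.00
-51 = -51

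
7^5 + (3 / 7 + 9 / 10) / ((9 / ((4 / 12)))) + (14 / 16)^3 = 2710748941 / 161280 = 16807.72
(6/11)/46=3/253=0.01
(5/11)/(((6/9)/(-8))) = -60/11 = -5.45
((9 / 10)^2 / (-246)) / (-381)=9 / 1041400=0.00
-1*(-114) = 114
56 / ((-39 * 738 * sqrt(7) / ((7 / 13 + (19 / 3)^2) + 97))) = -64420 * sqrt(7) / 1683747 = -0.10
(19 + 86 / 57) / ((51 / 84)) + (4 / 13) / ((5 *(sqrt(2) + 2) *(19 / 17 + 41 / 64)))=4074277628 / 120490305 - 2176 *sqrt(2) / 124345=33.79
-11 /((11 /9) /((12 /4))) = -27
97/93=1.04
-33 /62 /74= -33 /4588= -0.01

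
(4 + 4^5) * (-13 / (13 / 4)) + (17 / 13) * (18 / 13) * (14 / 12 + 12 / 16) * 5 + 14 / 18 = -12453553 / 3042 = -4093.87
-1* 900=-900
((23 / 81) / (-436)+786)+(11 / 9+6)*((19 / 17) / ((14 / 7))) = 474315071 / 600372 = 790.04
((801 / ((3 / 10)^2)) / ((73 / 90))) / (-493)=-801000 / 35989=-22.26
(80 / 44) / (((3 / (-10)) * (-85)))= 40 / 561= 0.07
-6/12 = -1/2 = -0.50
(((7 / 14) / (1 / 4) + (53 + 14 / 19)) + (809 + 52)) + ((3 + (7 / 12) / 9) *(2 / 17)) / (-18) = 287808743 / 313956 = 916.72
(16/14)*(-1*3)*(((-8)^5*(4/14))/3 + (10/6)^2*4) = 1567264/147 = 10661.66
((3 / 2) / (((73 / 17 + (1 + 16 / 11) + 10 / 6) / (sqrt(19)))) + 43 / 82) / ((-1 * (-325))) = 43 / 26650 + 1683 * sqrt(19) / 3068650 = 0.00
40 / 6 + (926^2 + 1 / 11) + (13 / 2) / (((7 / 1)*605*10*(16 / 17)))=3486181899863 / 4065600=857482.76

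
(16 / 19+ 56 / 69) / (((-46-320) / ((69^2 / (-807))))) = 24932 / 935313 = 0.03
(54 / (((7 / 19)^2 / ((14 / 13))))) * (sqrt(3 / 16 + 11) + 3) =116964 / 91 + 9747 * sqrt(179) / 91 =2718.35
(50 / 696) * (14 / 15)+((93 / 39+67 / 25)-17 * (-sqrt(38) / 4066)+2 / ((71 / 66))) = 7.02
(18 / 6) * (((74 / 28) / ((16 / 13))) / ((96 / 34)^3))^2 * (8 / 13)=429576315493 / 25570087796736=0.02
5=5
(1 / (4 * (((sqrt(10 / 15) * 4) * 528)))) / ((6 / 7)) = 7 * sqrt(6) / 101376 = 0.00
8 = 8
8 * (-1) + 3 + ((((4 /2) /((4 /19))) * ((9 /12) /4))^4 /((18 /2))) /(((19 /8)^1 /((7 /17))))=-10709003 /2228224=-4.81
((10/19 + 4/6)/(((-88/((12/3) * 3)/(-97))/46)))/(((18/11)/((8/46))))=13192/171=77.15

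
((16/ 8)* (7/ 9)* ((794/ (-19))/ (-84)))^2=157609/ 263169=0.60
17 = 17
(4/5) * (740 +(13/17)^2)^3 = 39217315167785556/120687845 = 324948342.29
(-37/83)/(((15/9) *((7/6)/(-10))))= 2.29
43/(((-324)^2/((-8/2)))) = -43/26244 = -0.00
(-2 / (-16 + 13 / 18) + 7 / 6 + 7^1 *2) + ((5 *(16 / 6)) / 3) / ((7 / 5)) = 640061 / 34650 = 18.47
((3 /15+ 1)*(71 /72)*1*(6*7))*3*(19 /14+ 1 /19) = 15975 /76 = 210.20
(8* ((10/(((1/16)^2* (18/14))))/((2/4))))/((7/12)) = 54613.33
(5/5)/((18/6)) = 1/3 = 0.33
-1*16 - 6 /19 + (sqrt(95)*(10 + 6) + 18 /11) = -3068 /209 + 16*sqrt(95) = 141.27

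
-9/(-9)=1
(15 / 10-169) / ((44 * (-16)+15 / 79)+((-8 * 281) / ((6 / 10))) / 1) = 0.04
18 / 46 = 9 / 23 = 0.39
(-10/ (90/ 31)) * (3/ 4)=-2.58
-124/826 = -62/413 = -0.15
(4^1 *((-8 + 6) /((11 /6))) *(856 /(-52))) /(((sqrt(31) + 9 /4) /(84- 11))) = -26994816 /59345 + 11997696 *sqrt(31) /59345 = 670.75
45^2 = 2025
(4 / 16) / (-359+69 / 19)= -19 / 27008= -0.00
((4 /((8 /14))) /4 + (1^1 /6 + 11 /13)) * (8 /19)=862 /741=1.16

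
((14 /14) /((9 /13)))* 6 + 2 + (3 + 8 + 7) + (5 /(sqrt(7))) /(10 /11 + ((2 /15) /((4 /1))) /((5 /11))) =8250* sqrt(7) /11347 + 86 /3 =30.59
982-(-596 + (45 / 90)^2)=6311 / 4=1577.75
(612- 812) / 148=-50 / 37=-1.35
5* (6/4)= 15/2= 7.50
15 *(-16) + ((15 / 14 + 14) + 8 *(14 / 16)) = -3051 / 14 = -217.93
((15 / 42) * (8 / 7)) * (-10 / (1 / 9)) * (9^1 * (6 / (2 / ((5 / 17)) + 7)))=-162000 / 1127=-143.74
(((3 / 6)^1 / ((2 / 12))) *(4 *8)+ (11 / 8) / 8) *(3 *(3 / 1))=55395 / 64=865.55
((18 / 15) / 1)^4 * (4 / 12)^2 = 144 / 625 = 0.23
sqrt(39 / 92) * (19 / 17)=19 * sqrt(897) / 782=0.73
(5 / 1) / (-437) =-5 / 437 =-0.01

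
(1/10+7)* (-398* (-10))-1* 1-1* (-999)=29256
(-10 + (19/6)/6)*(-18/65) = 341/130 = 2.62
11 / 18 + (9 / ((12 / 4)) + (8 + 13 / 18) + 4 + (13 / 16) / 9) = 2365 / 144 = 16.42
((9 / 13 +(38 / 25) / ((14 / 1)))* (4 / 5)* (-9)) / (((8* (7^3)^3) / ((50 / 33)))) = -5466 / 201969803035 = -0.00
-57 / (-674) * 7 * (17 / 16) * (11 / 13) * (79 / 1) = 5894427 / 140192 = 42.05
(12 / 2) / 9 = 0.67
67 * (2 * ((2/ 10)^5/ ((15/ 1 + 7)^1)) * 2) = 134/ 34375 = 0.00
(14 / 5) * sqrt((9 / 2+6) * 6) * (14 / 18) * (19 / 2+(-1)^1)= 833 * sqrt(7) / 15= 146.93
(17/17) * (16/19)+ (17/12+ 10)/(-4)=-1835/912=-2.01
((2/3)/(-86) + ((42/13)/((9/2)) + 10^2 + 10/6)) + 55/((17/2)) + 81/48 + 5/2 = 51560215/456144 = 113.03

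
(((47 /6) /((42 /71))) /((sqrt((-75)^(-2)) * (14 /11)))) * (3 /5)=468.20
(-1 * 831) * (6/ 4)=-1246.50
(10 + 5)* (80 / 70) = 120 / 7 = 17.14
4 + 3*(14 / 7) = 10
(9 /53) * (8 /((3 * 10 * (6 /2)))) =4 /265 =0.02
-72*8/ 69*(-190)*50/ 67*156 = 284544000/ 1541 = 184648.93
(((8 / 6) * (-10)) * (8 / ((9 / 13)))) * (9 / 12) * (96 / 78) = -1280 / 9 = -142.22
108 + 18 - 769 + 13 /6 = -3845 /6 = -640.83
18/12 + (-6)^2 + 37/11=899/22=40.86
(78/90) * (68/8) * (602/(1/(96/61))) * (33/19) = 70246176/5795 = 12121.86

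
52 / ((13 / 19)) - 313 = -237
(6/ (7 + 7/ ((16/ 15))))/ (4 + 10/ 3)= 144/ 2387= 0.06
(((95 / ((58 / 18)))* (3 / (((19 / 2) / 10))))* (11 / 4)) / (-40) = -1485 / 232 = -6.40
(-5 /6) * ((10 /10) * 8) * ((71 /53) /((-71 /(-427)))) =-8540 /159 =-53.71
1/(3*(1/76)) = 76/3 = 25.33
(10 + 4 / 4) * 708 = 7788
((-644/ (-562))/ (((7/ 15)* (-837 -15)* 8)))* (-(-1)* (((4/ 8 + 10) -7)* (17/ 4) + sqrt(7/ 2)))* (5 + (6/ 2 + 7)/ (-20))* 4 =-123165/ 1276864 -1035* sqrt(14)/ 319216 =-0.11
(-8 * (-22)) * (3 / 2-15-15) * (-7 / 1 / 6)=5852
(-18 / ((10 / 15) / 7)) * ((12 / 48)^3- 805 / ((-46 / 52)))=-11007549 / 64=-171992.95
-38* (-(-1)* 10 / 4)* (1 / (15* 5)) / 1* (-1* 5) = 19 / 3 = 6.33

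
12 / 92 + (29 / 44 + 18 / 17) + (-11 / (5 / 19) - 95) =-11608541 / 86020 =-134.95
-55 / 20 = -2.75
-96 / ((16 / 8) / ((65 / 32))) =-195 / 2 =-97.50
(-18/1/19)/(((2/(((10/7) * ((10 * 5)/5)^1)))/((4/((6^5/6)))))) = -25/1197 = -0.02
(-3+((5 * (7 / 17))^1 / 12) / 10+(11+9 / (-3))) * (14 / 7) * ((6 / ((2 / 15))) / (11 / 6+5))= 92115 / 1394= 66.08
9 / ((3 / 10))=30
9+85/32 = 373/32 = 11.66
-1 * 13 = -13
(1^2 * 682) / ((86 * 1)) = 341 / 43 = 7.93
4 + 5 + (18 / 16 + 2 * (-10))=-79 / 8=-9.88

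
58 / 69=0.84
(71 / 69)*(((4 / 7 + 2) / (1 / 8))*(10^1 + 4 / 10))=220.14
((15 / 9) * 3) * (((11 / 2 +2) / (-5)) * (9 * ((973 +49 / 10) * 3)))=-792099 / 4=-198024.75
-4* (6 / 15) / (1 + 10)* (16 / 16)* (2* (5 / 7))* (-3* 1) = 48 / 77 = 0.62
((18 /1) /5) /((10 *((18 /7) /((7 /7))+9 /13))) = 91 /825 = 0.11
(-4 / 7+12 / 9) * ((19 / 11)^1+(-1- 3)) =-1.73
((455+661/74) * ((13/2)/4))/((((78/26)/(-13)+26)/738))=2140915491/99160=21590.52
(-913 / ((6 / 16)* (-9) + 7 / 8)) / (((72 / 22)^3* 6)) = 1215203 / 699840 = 1.74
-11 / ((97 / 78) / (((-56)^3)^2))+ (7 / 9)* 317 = -238154043143989 / 873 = -272799591230.23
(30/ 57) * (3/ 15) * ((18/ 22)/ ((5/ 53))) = 954/ 1045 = 0.91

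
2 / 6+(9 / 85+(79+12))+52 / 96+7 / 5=63499 / 680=93.38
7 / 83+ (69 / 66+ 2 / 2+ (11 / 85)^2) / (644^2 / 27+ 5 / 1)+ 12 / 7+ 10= 452049517054419 / 38313316106450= 11.80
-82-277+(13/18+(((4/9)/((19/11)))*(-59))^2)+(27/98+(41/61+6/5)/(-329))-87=-4406433115727/20539317015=-214.54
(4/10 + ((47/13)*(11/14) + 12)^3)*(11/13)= 1083900924051/391856920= 2766.06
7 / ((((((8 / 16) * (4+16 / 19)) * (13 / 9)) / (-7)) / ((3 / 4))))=-25137 / 2392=-10.51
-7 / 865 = -0.01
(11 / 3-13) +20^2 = 1172 / 3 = 390.67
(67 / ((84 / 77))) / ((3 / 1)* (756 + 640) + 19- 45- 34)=0.01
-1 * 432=-432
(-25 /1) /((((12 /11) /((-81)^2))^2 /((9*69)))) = -8984926840725 /16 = -561557927545.31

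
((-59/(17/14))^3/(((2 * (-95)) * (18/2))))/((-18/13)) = -1831569922/37805535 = -48.45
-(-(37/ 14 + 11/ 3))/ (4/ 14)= 22.08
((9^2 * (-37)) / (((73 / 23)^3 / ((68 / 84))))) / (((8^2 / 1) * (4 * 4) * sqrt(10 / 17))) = -206632161 * sqrt(170) / 27884738560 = -0.10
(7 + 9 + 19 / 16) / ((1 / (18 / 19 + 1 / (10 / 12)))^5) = 242897776704 / 309512375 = 784.78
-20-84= -104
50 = 50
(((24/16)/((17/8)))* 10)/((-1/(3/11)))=-360/187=-1.93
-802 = -802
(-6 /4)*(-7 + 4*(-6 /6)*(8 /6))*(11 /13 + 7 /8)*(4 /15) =6623 /780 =8.49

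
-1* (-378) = 378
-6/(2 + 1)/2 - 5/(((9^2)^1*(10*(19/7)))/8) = -1567/1539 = -1.02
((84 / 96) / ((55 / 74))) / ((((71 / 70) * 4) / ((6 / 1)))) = 5439 / 3124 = 1.74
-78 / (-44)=39 / 22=1.77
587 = 587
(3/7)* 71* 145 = 30885/7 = 4412.14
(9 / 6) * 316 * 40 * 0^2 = 0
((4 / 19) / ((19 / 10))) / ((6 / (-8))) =-160 / 1083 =-0.15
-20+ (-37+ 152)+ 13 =108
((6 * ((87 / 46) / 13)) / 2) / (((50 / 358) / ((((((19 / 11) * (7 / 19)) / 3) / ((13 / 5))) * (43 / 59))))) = 4687473 / 25226630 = 0.19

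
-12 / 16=-3 / 4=-0.75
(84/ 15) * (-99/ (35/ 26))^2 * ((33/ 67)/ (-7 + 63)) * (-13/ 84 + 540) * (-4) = -1652450030946/ 2872625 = -575240.43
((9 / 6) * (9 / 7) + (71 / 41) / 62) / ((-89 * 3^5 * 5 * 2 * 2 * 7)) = -17407 / 26938158660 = -0.00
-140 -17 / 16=-2257 / 16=-141.06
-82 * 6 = -492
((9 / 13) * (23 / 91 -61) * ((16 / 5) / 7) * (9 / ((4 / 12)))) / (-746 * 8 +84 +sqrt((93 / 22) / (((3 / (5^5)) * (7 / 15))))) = 537321600 * sqrt(14322) / 44139809350819 +2782208259072 / 31528435250585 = 0.09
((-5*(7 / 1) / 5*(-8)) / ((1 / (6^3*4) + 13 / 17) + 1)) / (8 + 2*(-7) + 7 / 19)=-15628032 / 2775259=-5.63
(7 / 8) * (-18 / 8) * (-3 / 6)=63 / 64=0.98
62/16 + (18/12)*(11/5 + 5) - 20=-5.32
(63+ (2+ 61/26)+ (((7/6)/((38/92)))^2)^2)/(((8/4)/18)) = 35952912017/30495114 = 1178.97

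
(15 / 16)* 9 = 135 / 16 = 8.44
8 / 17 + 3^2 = 161 / 17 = 9.47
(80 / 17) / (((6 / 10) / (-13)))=-5200 / 51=-101.96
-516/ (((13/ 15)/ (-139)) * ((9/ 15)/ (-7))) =-12551700/ 13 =-965515.38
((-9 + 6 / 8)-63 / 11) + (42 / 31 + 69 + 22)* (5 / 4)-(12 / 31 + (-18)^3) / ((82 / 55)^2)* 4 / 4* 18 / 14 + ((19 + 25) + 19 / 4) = 3523.33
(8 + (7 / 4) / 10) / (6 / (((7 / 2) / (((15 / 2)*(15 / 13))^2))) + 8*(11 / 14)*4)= 386841 / 7264760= 0.05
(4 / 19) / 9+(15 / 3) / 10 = 179 / 342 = 0.52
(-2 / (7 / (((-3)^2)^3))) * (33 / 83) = -48114 / 581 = -82.81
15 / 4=3.75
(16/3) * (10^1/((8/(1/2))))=10/3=3.33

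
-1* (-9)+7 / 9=88 / 9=9.78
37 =37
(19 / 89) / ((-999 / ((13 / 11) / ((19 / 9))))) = -13 / 108669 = -0.00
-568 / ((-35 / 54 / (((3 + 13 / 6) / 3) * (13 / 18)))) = 114452 / 105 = 1090.02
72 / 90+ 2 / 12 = 29 / 30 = 0.97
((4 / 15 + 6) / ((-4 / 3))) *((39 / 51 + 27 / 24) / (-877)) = 12079 / 1192720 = 0.01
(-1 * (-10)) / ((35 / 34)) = 68 / 7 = 9.71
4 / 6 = 0.67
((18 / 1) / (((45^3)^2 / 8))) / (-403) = -16 / 371824171875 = -0.00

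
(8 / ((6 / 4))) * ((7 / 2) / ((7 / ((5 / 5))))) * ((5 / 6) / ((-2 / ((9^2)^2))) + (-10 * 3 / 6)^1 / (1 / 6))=-7370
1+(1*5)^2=26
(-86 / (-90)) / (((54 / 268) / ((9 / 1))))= 5762 / 135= 42.68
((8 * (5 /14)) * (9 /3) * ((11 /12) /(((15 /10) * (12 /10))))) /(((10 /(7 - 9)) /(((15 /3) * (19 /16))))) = -5225 /1008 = -5.18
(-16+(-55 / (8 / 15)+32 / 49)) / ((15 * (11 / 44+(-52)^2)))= -46441 / 15900990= -0.00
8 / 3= 2.67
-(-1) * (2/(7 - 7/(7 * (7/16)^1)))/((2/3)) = 7/11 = 0.64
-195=-195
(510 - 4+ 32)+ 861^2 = 741859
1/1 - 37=-36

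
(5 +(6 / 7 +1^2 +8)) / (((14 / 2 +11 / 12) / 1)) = 1248 / 665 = 1.88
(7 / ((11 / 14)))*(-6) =-588 / 11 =-53.45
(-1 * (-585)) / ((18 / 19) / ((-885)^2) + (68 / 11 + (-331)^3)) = -818470125 / 50737711309781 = -0.00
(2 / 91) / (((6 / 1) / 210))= 10 / 13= 0.77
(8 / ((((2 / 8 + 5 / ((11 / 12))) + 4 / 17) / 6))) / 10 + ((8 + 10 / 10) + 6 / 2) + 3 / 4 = 401591 / 29620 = 13.56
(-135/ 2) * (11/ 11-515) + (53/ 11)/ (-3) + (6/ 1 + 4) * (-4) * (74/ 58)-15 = 33138383/ 957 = 34627.36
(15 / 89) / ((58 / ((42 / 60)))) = 21 / 10324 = 0.00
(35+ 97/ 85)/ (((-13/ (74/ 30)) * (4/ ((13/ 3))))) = -9472/ 1275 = -7.43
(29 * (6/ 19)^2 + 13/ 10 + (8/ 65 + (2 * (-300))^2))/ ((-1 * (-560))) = 3379000501/ 5256160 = 642.86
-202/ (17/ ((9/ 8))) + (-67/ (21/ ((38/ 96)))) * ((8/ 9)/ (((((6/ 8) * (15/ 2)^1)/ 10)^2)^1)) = -52827835/ 3123036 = -16.92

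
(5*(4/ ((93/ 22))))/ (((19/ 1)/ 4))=1760/ 1767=1.00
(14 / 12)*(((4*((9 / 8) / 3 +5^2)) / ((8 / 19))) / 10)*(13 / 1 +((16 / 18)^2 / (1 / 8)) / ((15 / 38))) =951741749 / 1166400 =815.97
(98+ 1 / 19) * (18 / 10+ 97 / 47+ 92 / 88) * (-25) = -236424015 / 19646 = -12034.21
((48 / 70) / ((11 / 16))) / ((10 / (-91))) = -2496 / 275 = -9.08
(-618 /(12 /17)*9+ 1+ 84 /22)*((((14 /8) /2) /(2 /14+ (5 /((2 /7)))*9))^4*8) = -998711419643 /16702519666483904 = -0.00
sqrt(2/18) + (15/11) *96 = 4331/33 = 131.24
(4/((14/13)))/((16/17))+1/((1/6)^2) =2237/56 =39.95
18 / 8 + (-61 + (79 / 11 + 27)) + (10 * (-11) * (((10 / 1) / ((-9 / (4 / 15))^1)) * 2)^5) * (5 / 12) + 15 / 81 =-39838869541 / 1894055724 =-21.03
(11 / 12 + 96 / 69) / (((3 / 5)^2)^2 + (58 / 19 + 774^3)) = 7564375 / 1519727021089764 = 0.00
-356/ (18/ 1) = -178/ 9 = -19.78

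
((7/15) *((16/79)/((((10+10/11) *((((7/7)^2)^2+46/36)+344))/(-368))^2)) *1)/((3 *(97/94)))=20382208/70347297875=0.00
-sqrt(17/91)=-0.43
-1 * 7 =-7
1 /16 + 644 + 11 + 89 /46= 241775 /368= 657.00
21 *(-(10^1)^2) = -2100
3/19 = 0.16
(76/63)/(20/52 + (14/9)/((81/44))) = 80028/81571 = 0.98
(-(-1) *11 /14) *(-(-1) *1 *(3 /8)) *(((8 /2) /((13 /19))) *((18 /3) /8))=1.29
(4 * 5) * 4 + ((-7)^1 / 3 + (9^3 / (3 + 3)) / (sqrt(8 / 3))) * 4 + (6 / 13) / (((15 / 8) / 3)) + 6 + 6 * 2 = 17434 / 195 + 243 * sqrt(6) / 2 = 387.02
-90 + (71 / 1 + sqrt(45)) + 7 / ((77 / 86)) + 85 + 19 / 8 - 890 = -71615 / 88 + 3 * sqrt(5) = -807.10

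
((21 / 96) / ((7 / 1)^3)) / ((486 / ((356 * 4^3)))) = 356 / 11907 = 0.03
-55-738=-793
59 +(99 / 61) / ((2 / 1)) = 7297 / 122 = 59.81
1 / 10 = 0.10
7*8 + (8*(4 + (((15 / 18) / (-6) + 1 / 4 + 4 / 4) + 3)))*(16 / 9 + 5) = 40160 / 81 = 495.80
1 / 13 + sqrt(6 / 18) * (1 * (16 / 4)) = 1 / 13 + 4 * sqrt(3) / 3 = 2.39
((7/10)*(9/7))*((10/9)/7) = 1/7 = 0.14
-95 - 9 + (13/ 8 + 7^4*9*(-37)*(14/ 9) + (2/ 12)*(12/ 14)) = -69653933/ 56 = -1243820.23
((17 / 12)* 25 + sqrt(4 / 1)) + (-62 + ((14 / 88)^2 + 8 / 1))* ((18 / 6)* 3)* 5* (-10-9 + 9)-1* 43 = 70517911 / 2904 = 24283.03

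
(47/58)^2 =2209/3364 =0.66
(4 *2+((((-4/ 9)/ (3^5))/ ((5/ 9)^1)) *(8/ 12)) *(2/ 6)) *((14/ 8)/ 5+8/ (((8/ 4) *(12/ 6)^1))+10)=5401396/ 54675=98.79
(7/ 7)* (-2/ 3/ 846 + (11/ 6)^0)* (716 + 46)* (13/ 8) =523367/ 423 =1237.27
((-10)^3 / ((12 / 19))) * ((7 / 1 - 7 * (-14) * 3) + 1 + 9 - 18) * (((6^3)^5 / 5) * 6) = -261751980913459200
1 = 1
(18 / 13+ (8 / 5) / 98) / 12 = 2231 / 19110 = 0.12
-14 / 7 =-2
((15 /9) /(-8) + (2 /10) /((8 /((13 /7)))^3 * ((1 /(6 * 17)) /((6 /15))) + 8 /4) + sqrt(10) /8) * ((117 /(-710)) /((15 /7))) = 382255601 /31496594000 - 273 * sqrt(10) /28400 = -0.02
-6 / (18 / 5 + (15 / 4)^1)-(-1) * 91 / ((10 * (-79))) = -36059 / 38710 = -0.93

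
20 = 20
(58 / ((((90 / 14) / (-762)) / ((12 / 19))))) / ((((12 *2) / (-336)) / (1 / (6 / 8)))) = 23099776 / 285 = 81051.85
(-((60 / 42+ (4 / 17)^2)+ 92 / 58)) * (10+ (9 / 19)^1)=-35843084 / 1114673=-32.16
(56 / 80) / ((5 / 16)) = 56 / 25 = 2.24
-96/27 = -32/9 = -3.56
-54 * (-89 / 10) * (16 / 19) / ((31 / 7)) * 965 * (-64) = -3324367872 / 589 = -5644088.07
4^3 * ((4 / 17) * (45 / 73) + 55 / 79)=53.84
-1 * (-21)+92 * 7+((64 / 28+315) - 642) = 2382 / 7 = 340.29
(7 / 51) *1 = 7 / 51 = 0.14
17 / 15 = 1.13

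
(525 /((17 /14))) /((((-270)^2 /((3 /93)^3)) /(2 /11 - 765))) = -412237 /2707465662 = -0.00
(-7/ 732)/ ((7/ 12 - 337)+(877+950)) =-7/ 1091107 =-0.00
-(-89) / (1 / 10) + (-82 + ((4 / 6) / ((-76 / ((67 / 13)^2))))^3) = 5778022511399399 / 7151129913096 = 807.99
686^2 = 470596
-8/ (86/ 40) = -160/ 43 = -3.72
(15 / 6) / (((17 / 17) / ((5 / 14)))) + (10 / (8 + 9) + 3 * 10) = 14985 / 476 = 31.48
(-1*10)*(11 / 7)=-15.71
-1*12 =-12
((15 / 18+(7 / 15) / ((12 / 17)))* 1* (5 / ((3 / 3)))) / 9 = 269 / 324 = 0.83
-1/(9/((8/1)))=-8/9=-0.89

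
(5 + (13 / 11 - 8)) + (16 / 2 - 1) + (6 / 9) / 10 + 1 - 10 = -619 / 165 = -3.75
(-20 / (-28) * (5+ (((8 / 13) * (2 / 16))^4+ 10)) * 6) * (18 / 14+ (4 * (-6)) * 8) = -17158060800 / 1399489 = -12260.23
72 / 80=9 / 10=0.90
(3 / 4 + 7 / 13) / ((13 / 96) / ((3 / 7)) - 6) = -4824 / 21281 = -0.23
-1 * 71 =-71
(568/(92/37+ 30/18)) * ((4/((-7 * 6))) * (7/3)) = -42032/1383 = -30.39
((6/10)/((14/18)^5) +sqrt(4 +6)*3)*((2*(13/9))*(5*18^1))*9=82904796/16807 +7020*sqrt(10)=27131.94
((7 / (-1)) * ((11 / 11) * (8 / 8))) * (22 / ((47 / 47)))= -154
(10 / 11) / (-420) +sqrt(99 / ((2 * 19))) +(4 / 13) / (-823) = -12547 / 4942938 +3 * sqrt(418) / 38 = 1.61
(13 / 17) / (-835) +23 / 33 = 326056 / 468435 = 0.70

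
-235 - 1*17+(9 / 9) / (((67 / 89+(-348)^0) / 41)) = -35663 / 156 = -228.61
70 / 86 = 0.81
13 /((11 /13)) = 169 /11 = 15.36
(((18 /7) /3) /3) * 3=6 /7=0.86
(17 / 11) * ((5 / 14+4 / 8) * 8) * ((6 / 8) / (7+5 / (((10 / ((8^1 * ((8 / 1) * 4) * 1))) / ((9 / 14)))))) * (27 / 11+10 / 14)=149328 / 529375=0.28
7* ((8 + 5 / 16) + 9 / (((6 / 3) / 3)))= 2443 / 16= 152.69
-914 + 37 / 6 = -5447 / 6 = -907.83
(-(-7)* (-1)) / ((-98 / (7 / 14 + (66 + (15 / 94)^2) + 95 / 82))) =24520289 / 5071864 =4.83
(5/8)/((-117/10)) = -25/468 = -0.05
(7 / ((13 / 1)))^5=16807 / 371293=0.05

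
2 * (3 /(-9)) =-2 /3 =-0.67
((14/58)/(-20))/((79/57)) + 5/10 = 22511/45820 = 0.49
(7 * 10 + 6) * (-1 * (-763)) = 57988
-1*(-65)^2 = -4225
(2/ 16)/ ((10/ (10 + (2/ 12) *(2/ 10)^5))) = 0.13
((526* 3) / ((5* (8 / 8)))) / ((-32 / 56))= -5523 / 10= -552.30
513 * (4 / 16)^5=513 / 1024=0.50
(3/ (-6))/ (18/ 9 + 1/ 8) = -4/ 17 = -0.24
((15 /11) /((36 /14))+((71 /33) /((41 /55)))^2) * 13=38337715 /332838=115.18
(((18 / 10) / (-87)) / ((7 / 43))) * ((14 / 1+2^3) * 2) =-5676 / 1015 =-5.59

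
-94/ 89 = -1.06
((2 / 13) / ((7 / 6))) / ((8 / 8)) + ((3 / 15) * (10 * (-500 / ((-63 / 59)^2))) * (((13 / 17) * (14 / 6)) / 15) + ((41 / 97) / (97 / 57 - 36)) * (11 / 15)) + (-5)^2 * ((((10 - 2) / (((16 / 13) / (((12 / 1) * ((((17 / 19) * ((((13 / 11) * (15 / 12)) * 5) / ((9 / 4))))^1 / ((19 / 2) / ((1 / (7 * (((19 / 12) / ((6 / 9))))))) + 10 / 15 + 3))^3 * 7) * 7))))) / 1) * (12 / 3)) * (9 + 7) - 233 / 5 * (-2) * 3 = 8121688708702429765234881442709 / 38289492808878941573597371575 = 212.1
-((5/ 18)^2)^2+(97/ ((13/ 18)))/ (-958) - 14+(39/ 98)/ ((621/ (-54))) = -10447013361205/ 736703617104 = -14.18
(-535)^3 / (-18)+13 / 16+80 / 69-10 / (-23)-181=28175397499 / 3312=8507064.46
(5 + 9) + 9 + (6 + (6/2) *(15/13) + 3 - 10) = 331/13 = 25.46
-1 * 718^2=-515524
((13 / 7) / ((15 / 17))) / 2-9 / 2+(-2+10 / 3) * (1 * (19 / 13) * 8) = 16574 / 1365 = 12.14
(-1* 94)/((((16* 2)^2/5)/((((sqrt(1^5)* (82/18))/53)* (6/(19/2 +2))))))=-9635/468096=-0.02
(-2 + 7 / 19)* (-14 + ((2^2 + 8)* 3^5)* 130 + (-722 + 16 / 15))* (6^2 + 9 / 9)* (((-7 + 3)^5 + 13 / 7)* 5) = 15524983089720 / 133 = 116729196163.31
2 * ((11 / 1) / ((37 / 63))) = 1386 / 37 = 37.46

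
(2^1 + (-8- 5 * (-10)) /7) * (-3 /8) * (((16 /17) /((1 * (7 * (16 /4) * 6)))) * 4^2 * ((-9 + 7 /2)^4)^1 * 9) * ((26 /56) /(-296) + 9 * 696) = -6840921907611 /493136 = -13872282.51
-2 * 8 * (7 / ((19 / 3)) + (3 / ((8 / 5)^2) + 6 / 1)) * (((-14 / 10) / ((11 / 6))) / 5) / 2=3843 / 380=10.11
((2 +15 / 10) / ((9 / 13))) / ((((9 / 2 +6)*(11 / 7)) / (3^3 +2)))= 2639 / 297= 8.89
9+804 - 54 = 759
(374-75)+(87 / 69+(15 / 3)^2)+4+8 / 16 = 15169 / 46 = 329.76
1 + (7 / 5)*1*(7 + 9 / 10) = 603 / 50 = 12.06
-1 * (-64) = 64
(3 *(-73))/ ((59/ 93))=-20367/ 59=-345.20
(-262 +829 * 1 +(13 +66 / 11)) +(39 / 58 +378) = 55951 / 58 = 964.67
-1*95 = -95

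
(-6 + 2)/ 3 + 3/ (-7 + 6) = -13/ 3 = -4.33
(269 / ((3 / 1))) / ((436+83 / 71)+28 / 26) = 248287 / 1213503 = 0.20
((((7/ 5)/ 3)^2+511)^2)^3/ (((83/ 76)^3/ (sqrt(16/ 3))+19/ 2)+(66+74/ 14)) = 9421970247567789943928057814494769115889139712/ 42640220235721194660900146484375 - 113936250412408748812408403767636305643569152 * sqrt(3)/ 127920660707163583982700439453125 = 219421688513787.84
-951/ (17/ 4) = -3804/ 17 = -223.76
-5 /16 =-0.31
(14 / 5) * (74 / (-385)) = -148 / 275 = -0.54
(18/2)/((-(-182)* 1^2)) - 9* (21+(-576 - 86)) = 1049967/182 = 5769.05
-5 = -5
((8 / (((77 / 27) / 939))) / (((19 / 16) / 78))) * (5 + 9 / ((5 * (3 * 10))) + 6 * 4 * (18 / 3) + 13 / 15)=948752258688 / 36575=25939911.38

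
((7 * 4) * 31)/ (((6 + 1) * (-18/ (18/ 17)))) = -124/ 17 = -7.29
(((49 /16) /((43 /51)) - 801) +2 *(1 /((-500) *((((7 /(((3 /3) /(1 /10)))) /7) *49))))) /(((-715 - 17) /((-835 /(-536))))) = 112227709571 /66134853120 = 1.70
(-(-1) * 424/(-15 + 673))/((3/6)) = 424/329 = 1.29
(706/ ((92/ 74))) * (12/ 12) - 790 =-5109/ 23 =-222.13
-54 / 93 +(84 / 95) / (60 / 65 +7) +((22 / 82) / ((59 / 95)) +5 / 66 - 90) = -4356703548137 / 48428646090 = -89.96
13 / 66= 0.20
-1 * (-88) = 88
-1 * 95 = -95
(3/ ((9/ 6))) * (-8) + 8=-8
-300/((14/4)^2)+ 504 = 23496/49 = 479.51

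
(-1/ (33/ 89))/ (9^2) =-89/ 2673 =-0.03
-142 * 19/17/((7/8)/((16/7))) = -345344/833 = -414.58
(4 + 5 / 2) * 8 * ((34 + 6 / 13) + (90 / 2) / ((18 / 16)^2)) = 32768 / 9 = 3640.89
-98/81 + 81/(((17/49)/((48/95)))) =15273202/130815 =116.75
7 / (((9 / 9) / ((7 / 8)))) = 6.12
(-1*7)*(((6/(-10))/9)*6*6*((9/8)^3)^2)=11160261/327680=34.06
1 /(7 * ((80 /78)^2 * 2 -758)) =-1521 /8048026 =-0.00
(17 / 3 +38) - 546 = -1507 / 3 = -502.33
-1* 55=-55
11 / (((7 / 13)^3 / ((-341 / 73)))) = -8240947 / 25039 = -329.12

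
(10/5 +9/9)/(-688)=-0.00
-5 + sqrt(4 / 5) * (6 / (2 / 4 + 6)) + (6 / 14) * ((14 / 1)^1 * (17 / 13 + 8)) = 24 * sqrt(5) / 65 + 661 / 13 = 51.67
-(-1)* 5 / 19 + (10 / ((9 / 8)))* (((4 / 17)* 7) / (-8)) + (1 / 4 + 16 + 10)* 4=300680 / 2907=103.43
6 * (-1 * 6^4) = -7776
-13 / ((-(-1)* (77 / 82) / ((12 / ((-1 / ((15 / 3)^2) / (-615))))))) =-2554246.75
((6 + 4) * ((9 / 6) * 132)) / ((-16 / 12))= -1485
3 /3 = 1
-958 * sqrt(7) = -2534.63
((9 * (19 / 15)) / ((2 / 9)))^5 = 35529314273793 / 100000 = 355293142.74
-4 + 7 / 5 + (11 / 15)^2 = -464 / 225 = -2.06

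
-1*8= -8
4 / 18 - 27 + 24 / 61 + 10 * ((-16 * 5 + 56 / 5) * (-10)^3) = 687973.62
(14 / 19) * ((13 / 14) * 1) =13 / 19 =0.68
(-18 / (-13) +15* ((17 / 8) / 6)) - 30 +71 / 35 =-154877 / 7280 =-21.27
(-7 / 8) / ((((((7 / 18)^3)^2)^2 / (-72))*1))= 10411482432835584 / 1977326743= 5265433.48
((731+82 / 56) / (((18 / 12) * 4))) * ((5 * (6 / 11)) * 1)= 102545 / 308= 332.94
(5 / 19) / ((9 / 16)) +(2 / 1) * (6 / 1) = 2132 / 171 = 12.47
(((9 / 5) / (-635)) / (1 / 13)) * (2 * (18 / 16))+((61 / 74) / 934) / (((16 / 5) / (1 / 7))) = -2036847769 / 24577649600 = -0.08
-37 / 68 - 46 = -3165 / 68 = -46.54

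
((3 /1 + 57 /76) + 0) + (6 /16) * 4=21 /4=5.25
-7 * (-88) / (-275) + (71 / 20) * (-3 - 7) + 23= -737 / 50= -14.74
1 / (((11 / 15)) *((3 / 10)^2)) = 500 / 33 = 15.15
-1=-1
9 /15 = 0.60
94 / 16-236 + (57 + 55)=-945 / 8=-118.12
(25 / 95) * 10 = 50 / 19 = 2.63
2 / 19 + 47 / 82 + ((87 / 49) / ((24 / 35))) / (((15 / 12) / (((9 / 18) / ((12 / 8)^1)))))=22394 / 16359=1.37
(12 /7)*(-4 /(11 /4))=-2.49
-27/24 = -9/8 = -1.12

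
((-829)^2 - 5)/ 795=687236/ 795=864.45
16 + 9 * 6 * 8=448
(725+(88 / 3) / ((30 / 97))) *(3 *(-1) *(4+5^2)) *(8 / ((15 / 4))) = -34236704 / 225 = -152163.13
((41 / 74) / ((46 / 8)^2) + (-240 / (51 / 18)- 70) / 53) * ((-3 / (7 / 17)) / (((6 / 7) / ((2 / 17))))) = 51181462 / 17635273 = 2.90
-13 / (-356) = 13 / 356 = 0.04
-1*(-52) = 52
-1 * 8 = -8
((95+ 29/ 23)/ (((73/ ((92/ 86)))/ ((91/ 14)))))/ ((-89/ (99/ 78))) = -36531/ 279371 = -0.13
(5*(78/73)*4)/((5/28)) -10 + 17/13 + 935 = 992634/949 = 1045.98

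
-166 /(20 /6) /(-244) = 249 /1220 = 0.20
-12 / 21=-4 / 7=-0.57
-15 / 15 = -1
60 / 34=1.76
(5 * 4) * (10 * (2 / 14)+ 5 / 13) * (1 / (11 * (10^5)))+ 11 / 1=1001003 / 91000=11.00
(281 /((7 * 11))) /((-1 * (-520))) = 0.01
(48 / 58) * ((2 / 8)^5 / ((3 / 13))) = 13 / 3712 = 0.00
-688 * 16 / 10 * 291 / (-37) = 1601664 / 185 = 8657.64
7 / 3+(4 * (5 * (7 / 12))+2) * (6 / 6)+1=17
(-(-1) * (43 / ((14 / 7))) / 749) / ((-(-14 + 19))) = -43 / 7490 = -0.01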